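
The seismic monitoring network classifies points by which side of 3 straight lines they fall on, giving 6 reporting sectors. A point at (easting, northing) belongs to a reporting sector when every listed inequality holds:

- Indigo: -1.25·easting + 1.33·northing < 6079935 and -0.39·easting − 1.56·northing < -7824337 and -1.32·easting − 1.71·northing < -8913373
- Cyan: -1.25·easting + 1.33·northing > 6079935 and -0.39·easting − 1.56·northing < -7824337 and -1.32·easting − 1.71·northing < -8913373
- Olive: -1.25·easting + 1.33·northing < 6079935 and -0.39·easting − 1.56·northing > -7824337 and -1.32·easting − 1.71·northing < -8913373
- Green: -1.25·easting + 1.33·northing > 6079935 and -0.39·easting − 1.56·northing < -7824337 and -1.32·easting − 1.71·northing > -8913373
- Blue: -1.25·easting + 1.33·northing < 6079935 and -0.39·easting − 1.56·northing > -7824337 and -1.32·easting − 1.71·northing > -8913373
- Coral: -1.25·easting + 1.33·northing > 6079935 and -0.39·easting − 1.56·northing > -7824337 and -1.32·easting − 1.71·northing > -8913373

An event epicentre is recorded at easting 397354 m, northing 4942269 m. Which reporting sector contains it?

-1.25·397354 + 1.33·4942269 = 6076525.270, which is < 6079935
-0.39·397354 − 1.56·4942269 = -7864907.700, which is < -7824337
-1.32·397354 − 1.71·4942269 = -8975787.270, which is < -8913373
This sign pattern matches Indigo.

Indigo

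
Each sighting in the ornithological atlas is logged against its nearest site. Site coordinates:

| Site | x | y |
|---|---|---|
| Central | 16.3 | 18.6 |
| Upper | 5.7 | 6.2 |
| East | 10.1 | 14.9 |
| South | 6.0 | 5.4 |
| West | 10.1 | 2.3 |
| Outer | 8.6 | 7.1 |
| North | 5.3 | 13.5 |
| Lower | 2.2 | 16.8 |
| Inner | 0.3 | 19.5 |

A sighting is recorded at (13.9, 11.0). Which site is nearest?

Squared distances to each site:
Central: 63.520; Upper: 90.280; East: 29.650; South: 93.770; West: 90.130; Outer: 43.300; North: 80.210; Lower: 170.530; Inner: 257.210.
Minimum at East.

East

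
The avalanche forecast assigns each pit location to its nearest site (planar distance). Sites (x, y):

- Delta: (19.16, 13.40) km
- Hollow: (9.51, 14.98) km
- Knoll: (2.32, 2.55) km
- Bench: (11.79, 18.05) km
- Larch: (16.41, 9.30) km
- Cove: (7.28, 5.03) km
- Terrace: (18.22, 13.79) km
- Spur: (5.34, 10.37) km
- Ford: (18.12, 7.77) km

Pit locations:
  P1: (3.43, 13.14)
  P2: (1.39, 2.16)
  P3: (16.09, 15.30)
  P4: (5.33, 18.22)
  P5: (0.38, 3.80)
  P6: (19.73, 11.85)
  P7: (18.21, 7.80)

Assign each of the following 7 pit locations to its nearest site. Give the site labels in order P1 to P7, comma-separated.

Spur, Knoll, Terrace, Hollow, Knoll, Delta, Ford

P1 → Spur (d²=11.32)
P2 → Knoll (d²=1.02)
P3 → Terrace (d²=6.82)
P4 → Hollow (d²=27.97)
P5 → Knoll (d²=5.33)
P6 → Delta (d²=2.73)
P7 → Ford (d²=0.01)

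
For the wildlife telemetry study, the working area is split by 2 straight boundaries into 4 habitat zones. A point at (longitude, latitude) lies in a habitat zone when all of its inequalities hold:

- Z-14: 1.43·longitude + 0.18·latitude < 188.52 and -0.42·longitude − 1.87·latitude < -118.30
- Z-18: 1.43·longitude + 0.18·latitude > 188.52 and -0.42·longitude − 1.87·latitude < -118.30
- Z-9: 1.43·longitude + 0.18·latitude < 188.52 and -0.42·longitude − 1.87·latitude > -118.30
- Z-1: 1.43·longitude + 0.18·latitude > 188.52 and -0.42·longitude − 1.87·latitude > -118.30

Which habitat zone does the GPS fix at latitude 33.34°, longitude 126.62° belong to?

Z-9

1.43·126.62 + 0.18·33.34 = 187.068, which is < 188.52
-0.42·126.62 − 1.87·33.34 = -115.526, which is > -118.30
This sign pattern matches Z-9.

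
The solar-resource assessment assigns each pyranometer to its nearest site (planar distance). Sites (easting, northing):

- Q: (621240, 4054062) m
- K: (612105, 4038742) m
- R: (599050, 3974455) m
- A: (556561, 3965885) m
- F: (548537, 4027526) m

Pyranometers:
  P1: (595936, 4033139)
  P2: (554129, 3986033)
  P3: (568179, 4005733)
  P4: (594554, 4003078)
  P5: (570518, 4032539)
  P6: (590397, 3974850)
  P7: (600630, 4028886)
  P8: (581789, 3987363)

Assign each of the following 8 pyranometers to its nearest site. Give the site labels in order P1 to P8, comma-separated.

P1 → K (d²=292830170.00)
P2 → A (d²=411856528.00)
P3 → F (d²=860743013.00)
P4 → R (d²=839490145.00)
P5 → F (d²=508294530.00)
P6 → R (d²=75030434.00)
P7 → K (d²=228816361.00)
P8 → R (d²=464558585.00)

K, A, F, R, F, R, K, R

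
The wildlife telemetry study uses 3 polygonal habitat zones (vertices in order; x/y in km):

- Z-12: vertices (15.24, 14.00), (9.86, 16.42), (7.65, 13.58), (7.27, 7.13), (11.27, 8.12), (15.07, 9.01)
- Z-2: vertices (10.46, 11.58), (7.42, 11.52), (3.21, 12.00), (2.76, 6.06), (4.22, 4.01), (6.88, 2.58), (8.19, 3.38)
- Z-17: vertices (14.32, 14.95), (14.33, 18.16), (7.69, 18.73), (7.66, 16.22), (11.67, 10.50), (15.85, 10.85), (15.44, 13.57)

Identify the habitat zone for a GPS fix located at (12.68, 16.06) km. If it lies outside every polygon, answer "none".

Z-17

Cast a ray rightward from (12.68, 16.06). For each polygon, the edges (by vertex number in listed order) whose endpoints lie on opposite sides of y = 16.06, where each meets that height, and whether that is right or left of the point:
Z-12: 1–2 at x≈10.660 (left), 2–3 at x≈9.580 (left) → 0 crossings.
Z-2: no edge straddles that height → 0 crossings.
Z-17: 1–2 at x≈14.323 (right), 4–5 at x≈7.772 (left) → 1 crossing.
Only Z-17 has an odd count, so the point is inside Z-17.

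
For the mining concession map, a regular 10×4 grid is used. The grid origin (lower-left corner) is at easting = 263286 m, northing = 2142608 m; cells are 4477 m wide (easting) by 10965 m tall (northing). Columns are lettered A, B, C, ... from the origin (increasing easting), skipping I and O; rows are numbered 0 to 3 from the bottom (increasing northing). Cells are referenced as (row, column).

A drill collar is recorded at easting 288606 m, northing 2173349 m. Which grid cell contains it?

Column index: ⌊(288606 − 263286) / 4477⌋ = ⌊5.656⌋ = 5 → column F
Row offset from origin: ⌊(2173349 − 2142608) / 10965⌋ = ⌊2.804⌋ = 2 → row 2

(2, F)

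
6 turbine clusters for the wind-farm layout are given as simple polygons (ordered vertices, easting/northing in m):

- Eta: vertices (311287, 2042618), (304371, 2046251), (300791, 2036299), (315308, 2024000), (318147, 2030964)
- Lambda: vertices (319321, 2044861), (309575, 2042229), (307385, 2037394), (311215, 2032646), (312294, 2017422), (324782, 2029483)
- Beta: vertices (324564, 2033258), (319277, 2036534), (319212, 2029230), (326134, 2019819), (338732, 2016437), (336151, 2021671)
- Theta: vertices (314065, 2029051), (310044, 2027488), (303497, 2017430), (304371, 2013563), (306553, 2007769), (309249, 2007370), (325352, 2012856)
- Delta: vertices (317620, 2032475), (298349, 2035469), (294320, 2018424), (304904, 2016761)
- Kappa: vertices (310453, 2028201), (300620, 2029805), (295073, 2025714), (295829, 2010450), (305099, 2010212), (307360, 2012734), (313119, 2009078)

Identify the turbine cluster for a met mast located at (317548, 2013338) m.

Theta

Cast a ray rightward from (317548, 2013338). For each polygon, the edges (by vertex number in listed order) whose endpoints lie on opposite sides of northing = 2013338, where each meets that height, and whether that is right or left of the point:
Eta: no edge straddles that height → 0 crossings.
Lambda: no edge straddles that height → 0 crossings.
Beta: no edge straddles that height → 0 crossings.
Theta: 4–5 at easting≈304455.7 (left), 7–1 at easting≈325016.1 (right) → 1 crossing.
Delta: no edge straddles that height → 0 crossings.
Kappa: 3–4 at easting≈295686.0 (left), 7–1 at easting≈312525.1 (left) → 0 crossings.
Only Theta has an odd count, so the point is inside Theta.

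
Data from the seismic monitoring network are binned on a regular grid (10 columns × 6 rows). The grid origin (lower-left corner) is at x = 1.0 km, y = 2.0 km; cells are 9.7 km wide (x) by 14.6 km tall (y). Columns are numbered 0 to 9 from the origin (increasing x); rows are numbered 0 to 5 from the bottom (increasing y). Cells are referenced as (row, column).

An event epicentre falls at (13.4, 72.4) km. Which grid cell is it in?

Column index: ⌊(13.4 − 1.0) / 9.7⌋ = ⌊1.278⌋ = 1
Row offset from origin: ⌊(72.4 − 2.0) / 14.6⌋ = ⌊4.822⌋ = 4 → row 4

(4, 1)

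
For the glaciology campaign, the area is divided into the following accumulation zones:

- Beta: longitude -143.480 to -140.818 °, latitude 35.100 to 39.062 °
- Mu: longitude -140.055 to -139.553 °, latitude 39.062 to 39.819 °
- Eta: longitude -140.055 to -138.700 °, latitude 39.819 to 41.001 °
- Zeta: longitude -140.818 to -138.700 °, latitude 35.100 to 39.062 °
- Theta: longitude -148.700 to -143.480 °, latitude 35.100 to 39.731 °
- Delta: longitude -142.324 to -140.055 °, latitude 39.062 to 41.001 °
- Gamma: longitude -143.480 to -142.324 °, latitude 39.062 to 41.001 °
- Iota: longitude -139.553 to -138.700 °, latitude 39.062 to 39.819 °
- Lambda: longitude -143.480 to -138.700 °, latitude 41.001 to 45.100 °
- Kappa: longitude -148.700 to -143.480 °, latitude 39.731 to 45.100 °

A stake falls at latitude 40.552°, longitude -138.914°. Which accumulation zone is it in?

The point has longitude = -138.914 and latitude = 40.552.
Only Eta satisfies -140.055 ≤ longitude ≤ -138.700 and 39.819 ≤ latitude ≤ 41.001.

Eta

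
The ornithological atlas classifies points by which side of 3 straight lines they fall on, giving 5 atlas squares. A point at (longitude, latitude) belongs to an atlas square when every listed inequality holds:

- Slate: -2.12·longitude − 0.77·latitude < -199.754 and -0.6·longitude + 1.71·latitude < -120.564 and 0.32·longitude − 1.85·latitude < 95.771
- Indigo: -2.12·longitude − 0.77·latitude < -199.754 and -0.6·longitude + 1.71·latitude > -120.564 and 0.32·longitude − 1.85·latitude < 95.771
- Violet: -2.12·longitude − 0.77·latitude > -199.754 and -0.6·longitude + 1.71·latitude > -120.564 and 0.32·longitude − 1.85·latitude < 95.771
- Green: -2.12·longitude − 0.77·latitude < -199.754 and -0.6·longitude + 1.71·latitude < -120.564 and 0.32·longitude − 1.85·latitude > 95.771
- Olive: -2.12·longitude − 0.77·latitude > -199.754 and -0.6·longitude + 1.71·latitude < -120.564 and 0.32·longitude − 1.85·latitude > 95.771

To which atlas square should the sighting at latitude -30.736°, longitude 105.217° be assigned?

-2.12·105.217 − 0.77·-30.736 = -199.393, which is > -199.754
-0.6·105.217 + 1.71·-30.736 = -115.689, which is > -120.564
0.32·105.217 − 1.85·-30.736 = 90.531, which is < 95.771
This sign pattern matches Violet.

Violet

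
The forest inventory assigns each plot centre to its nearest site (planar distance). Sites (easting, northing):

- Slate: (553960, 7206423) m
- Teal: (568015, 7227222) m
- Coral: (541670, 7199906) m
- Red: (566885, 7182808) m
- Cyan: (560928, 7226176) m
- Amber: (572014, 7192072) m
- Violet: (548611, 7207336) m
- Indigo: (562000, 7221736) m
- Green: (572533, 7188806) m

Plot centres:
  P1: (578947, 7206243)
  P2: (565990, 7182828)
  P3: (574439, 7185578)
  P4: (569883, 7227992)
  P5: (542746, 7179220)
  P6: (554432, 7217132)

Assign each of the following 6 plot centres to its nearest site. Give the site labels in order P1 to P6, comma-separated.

Amber, Red, Green, Teal, Coral, Indigo

P1 → Amber (d²=248883730.00)
P2 → Red (d²=801425.00)
P3 → Green (d²=14052820.00)
P4 → Teal (d²=4082324.00)
P5 → Coral (d²=429068372.00)
P6 → Indigo (d²=78471440.00)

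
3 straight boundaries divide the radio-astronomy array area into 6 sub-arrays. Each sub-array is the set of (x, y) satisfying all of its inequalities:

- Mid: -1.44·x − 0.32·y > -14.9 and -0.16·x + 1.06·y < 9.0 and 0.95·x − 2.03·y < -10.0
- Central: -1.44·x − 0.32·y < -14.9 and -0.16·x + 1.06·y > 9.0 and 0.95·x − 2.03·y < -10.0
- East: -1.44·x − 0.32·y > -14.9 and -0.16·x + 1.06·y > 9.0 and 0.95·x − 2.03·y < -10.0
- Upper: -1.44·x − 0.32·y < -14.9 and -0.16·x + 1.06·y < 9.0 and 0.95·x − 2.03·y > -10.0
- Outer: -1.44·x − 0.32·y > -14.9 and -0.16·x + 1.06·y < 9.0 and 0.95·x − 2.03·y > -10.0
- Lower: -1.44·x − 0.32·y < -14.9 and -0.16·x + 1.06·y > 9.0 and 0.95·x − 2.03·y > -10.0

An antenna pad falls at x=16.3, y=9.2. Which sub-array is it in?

Upper

-1.44·16.3 − 0.32·9.2 = -26.416, which is < -14.9
-0.16·16.3 + 1.06·9.2 = 7.144, which is < 9.0
0.95·16.3 − 2.03·9.2 = -3.191, which is > -10.0
This sign pattern matches Upper.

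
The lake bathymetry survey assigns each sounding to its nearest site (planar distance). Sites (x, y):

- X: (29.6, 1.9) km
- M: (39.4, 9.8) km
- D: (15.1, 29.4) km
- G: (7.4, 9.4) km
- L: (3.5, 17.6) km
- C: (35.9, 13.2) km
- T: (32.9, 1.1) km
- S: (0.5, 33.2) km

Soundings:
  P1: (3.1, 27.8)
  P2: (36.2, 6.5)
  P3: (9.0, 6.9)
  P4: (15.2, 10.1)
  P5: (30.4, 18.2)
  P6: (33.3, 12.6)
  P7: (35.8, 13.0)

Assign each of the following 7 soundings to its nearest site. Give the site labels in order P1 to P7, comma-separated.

S, M, G, G, C, C, C

P1 → S (d²=35.92)
P2 → M (d²=21.13)
P3 → G (d²=8.81)
P4 → G (d²=61.33)
P5 → C (d²=55.25)
P6 → C (d²=7.12)
P7 → C (d²=0.05)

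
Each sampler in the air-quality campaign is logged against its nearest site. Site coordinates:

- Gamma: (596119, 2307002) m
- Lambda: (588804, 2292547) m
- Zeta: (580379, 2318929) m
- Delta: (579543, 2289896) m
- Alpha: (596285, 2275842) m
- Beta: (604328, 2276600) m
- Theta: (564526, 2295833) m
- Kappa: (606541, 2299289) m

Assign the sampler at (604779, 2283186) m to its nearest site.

Squared distances to each site:
Gamma: 642197456.000; Lambda: 342828946.000; Zeta: 1872922049.000; Delta: 681879796.000; Alpha: 126082372.000; Beta: 43578797.000; Theta: 1780250618.000; Kappa: 262411253.000.
Minimum at Beta.

Beta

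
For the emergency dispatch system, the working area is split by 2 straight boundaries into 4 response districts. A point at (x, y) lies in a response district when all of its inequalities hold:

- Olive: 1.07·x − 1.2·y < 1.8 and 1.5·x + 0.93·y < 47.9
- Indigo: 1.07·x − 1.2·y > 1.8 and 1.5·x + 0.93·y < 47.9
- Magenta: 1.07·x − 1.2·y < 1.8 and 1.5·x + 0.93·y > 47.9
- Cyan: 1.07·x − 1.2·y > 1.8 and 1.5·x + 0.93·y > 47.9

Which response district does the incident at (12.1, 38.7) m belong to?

1.07·12.1 − 1.2·38.7 = -33.493, which is < 1.8
1.5·12.1 + 0.93·38.7 = 54.141, which is > 47.9
This sign pattern matches Magenta.

Magenta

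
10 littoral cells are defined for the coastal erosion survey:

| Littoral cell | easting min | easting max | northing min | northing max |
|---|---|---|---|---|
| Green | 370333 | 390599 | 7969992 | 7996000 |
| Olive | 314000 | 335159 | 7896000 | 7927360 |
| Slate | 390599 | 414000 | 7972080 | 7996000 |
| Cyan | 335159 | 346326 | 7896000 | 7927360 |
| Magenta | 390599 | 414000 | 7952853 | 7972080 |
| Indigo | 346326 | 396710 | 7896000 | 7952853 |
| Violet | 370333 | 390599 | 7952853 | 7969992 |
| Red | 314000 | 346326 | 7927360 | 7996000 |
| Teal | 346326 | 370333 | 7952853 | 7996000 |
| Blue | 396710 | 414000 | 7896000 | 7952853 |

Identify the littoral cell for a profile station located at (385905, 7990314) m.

Green

The point has easting = 385905 and northing = 7990314.
Only Green satisfies 370333 ≤ easting ≤ 390599 and 7969992 ≤ northing ≤ 7996000.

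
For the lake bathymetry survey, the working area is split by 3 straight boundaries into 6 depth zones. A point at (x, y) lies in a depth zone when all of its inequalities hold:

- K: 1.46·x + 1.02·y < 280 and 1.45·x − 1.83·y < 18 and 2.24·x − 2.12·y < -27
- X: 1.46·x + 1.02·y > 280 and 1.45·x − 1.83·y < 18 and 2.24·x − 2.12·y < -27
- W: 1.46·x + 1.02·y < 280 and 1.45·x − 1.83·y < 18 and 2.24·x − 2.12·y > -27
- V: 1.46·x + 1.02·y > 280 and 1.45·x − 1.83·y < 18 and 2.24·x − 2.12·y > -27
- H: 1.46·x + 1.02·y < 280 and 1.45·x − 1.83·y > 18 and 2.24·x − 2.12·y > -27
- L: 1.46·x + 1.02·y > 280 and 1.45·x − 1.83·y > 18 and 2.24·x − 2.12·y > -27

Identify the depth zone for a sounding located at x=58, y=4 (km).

H

1.46·58 + 1.02·4 = 88.760, which is < 280
1.45·58 − 1.83·4 = 76.780, which is > 18
2.24·58 − 2.12·4 = 121.440, which is > -27
This sign pattern matches H.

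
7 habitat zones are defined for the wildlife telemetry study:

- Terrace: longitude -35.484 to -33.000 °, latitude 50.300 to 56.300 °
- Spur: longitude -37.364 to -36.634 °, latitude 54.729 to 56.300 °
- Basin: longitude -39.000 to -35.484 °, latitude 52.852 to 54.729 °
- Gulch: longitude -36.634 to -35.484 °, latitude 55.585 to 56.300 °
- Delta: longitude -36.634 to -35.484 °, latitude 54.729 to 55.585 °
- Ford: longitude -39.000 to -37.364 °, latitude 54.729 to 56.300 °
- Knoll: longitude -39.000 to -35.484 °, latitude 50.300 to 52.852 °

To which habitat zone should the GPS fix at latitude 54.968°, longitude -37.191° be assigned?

Spur

The point has longitude = -37.191 and latitude = 54.968.
Only Spur satisfies -37.364 ≤ longitude ≤ -36.634 and 54.729 ≤ latitude ≤ 56.300.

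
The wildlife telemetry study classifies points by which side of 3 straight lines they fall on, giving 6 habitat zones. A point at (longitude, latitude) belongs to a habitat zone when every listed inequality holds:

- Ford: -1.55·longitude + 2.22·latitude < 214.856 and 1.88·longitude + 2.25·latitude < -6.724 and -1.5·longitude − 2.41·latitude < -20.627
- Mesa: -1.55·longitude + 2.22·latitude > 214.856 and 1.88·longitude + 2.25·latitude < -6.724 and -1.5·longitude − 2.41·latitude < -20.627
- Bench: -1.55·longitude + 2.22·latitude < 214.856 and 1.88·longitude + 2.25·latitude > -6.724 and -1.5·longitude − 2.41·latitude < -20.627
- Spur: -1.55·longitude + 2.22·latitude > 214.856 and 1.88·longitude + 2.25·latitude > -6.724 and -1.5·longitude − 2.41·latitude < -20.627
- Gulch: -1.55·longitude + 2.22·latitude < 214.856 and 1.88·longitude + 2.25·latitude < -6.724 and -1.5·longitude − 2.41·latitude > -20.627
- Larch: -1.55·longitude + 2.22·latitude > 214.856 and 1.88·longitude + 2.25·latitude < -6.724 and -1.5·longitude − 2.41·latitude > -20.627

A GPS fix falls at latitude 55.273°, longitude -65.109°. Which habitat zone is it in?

-1.55·-65.109 + 2.22·55.273 = 223.625, which is > 214.856
1.88·-65.109 + 2.25·55.273 = 1.959, which is > -6.724
-1.5·-65.109 − 2.41·55.273 = -35.544, which is < -20.627
This sign pattern matches Spur.

Spur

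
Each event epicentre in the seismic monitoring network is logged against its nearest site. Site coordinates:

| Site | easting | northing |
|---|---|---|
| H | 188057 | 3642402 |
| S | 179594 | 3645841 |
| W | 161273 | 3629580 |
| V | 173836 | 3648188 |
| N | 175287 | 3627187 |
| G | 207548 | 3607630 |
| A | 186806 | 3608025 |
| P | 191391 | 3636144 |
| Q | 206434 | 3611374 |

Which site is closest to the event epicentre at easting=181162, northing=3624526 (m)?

Squared distances to each site:
H: 367092401.000; S: 456787849.000; W: 421115237.000; V: 613560520.000; N: 41596546.000; G: 981695812.000; A: 304137737.000; P: 239610365.000; Q: 811649088.000.
Minimum at N.

N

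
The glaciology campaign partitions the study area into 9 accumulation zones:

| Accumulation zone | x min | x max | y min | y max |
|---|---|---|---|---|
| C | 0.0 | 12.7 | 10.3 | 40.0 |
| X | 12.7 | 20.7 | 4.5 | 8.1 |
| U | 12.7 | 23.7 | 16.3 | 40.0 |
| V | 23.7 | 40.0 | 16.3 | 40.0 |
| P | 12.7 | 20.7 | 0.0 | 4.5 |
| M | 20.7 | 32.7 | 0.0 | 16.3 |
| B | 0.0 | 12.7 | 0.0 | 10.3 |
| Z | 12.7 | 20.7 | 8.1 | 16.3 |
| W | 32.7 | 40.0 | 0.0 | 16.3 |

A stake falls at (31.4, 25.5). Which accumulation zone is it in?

The point has x = 31.4 and y = 25.5.
Only V satisfies 23.7 ≤ x ≤ 40.0 and 16.3 ≤ y ≤ 40.0.

V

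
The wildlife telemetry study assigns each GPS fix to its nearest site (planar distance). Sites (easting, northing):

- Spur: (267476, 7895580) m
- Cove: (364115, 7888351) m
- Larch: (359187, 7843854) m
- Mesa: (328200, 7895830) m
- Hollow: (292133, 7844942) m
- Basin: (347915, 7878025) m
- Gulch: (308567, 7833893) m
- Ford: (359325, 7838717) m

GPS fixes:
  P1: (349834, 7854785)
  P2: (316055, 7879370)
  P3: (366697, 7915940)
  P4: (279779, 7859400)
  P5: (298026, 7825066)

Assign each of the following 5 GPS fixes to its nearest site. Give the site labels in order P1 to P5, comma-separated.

P1 → Larch (d²=206965370.00)
P2 → Mesa (d²=418432625.00)
P3 → Cove (d²=767819645.00)
P4 → Hollow (d²=361655080.00)
P5 → Gulch (d²=189028610.00)

Larch, Mesa, Cove, Hollow, Gulch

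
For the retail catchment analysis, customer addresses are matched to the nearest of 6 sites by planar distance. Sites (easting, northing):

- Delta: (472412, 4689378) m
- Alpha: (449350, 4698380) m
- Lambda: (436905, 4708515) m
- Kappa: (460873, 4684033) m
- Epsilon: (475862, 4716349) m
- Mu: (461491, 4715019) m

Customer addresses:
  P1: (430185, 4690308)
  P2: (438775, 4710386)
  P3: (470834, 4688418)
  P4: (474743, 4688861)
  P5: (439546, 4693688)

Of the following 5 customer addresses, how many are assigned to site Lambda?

2

P1 → Lambda
P2 → Lambda
P3 → Delta
P4 → Delta
P5 → Alpha
2 of the 5 go to Lambda.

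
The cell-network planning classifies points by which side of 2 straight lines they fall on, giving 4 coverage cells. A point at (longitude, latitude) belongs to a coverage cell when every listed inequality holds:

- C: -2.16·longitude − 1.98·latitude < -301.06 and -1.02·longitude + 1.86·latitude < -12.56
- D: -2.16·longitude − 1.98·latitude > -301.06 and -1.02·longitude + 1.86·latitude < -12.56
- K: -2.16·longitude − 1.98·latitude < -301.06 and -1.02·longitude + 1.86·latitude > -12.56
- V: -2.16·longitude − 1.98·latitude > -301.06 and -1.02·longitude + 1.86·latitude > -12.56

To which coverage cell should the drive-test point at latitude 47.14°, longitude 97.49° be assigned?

K

-2.16·97.49 − 1.98·47.14 = -303.916, which is < -301.06
-1.02·97.49 + 1.86·47.14 = -11.759, which is > -12.56
This sign pattern matches K.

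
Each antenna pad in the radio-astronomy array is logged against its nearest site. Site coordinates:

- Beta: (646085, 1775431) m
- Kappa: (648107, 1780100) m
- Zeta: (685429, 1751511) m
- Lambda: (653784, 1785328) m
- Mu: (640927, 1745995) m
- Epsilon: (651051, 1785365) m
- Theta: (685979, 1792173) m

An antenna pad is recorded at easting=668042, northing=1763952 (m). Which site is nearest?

Squared distances to each site:
Beta: 613877290.000; Kappa: 658162129.000; Zeta: 457086250.000; Lambda: 660223940.000; Mu: 1057677074.000; Epsilon: 747210650.000; Theta: 1118160810.000.
Minimum at Zeta.

Zeta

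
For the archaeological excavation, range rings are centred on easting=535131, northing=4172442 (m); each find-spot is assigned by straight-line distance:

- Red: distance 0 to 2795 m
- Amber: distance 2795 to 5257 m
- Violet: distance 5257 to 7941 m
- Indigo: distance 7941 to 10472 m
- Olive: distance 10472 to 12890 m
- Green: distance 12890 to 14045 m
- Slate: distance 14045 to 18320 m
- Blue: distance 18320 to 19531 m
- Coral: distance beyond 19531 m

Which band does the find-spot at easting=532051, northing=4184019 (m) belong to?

Distance = √((532051−535131)² + (4184019−4172442)²) = √(9486400.000 + 134026929.000) = 11979.705 m.
10472 ≤ 11979.705 < 12890 → Olive.

Olive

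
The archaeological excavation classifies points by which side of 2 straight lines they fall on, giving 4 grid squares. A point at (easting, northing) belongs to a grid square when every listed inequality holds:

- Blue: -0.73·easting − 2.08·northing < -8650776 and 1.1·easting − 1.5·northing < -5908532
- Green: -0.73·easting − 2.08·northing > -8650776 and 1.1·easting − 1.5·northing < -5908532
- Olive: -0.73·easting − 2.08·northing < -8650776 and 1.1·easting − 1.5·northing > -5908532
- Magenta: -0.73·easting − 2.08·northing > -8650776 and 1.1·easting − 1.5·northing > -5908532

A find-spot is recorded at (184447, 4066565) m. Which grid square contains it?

Magenta

-0.73·184447 − 2.08·4066565 = -8593101.510, which is > -8650776
1.1·184447 − 1.5·4066565 = -5896955.800, which is > -5908532
This sign pattern matches Magenta.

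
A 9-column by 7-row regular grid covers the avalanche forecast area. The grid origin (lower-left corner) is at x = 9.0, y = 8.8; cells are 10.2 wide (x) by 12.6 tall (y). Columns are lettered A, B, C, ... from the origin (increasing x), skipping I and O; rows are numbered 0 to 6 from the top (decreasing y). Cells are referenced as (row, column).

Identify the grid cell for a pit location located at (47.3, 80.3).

(1, D)

Column index: ⌊(47.3 − 9.0) / 10.2⌋ = ⌊3.755⌋ = 3 → column D
Row offset from origin: ⌊(80.3 − 8.8) / 12.6⌋ = ⌊5.675⌋ = 5 → row 1 (counted from top)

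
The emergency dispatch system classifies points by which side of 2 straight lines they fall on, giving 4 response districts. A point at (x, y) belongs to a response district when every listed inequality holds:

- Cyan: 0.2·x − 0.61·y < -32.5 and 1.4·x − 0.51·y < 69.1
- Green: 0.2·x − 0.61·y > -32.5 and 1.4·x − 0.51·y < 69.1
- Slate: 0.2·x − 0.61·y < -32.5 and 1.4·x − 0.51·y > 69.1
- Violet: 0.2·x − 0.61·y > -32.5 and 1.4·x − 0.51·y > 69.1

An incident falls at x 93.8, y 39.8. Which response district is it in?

0.2·93.8 − 0.61·39.8 = -5.518, which is > -32.5
1.4·93.8 − 0.51·39.8 = 111.022, which is > 69.1
This sign pattern matches Violet.

Violet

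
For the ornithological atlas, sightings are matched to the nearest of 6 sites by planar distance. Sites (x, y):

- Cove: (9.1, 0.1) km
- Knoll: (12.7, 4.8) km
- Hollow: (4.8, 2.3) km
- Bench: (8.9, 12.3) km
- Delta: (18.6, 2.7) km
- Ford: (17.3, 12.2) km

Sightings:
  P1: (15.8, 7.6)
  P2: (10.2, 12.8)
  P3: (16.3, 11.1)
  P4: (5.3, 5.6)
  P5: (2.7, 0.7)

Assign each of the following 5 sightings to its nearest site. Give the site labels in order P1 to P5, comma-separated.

P1 → Knoll (d²=17.45)
P2 → Bench (d²=1.94)
P3 → Ford (d²=2.21)
P4 → Hollow (d²=11.14)
P5 → Hollow (d²=6.97)

Knoll, Bench, Ford, Hollow, Hollow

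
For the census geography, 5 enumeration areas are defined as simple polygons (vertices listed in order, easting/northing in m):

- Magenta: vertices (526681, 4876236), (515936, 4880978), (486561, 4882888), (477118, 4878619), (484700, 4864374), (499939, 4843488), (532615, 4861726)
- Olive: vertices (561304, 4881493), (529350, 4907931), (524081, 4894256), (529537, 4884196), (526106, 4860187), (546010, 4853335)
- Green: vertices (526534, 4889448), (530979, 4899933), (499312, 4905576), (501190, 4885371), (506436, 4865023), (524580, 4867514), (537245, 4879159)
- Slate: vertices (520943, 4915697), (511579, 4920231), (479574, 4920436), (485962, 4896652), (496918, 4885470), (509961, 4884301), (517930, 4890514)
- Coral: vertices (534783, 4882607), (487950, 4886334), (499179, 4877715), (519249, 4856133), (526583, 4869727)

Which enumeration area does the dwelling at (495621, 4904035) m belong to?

Cast a ray rightward from (495621, 4904035). For each polygon, the edges (by vertex number in listed order) whose endpoints lie on opposite sides of northing = 4904035, where each meets that height, and whether that is right or left of the point:
Magenta: no edge straddles that height → 0 crossings.
Olive: 1–2 at easting≈534058.9 (right), 2–3 at easting≈527848.9 (right) → 2 crossings.
Green: 2–3 at easting≈507959.7 (right), 3–4 at easting≈499455.2 (right) → 2 crossings.
Slate: 3–4 at easting≈483979.0 (left), 7–1 at easting≈519547.7 (right) → 1 crossing.
Coral: no edge straddles that height → 0 crossings.
Only Slate has an odd count, so the point is inside Slate.

Slate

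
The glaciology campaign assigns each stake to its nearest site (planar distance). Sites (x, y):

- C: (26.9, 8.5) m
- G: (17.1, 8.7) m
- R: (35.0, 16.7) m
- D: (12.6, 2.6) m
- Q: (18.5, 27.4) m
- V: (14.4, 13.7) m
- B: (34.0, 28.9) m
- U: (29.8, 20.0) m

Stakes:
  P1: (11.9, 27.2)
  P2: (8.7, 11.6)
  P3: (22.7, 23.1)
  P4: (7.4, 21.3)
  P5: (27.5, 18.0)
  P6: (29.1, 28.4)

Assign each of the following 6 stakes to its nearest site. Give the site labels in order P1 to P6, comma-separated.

Q, V, Q, V, U, B

P1 → Q (d²=43.60)
P2 → V (d²=36.90)
P3 → Q (d²=36.13)
P4 → V (d²=106.76)
P5 → U (d²=9.29)
P6 → B (d²=24.26)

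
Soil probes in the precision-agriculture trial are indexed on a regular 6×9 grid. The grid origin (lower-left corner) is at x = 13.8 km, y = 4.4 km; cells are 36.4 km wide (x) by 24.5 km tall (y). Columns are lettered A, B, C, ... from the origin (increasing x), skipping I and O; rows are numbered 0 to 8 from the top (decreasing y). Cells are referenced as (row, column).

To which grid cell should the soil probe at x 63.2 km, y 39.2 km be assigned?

Column index: ⌊(63.2 − 13.8) / 36.4⌋ = ⌊1.357⌋ = 1 → column B
Row offset from origin: ⌊(39.2 − 4.4) / 24.5⌋ = ⌊1.420⌋ = 1 → row 7 (counted from top)

(7, B)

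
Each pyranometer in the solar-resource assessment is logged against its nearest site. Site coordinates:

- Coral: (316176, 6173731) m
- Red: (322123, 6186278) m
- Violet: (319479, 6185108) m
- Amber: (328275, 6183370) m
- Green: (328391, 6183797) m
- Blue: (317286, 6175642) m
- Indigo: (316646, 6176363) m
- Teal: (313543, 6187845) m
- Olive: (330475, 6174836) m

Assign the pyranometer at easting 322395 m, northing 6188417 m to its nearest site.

Red

Squared distances to each site:
Coral: 254354557.000; Red: 4649305.000; Violet: 19452537.000; Amber: 60046609.000; Green: 57296416.000; Blue: 189302506.000; Indigo: 178349917.000; Teal: 78685088.000; Olive: 249729961.000.
Minimum at Red.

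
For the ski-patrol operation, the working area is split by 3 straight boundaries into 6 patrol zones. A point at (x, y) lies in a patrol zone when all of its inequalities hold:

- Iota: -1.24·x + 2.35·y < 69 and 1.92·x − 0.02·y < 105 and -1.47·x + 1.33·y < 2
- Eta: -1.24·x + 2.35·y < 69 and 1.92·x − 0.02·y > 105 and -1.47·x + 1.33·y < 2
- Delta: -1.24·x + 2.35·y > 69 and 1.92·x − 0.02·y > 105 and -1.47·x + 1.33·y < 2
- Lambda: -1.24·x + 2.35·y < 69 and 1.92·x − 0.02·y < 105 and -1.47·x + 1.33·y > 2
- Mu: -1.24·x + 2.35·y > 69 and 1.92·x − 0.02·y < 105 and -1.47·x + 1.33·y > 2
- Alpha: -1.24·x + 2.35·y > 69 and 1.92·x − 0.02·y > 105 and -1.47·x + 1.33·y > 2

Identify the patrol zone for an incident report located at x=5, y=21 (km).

Lambda

-1.24·5 + 2.35·21 = 43.150, which is < 69
1.92·5 − 0.02·21 = 9.180, which is < 105
-1.47·5 + 1.33·21 = 20.580, which is > 2
This sign pattern matches Lambda.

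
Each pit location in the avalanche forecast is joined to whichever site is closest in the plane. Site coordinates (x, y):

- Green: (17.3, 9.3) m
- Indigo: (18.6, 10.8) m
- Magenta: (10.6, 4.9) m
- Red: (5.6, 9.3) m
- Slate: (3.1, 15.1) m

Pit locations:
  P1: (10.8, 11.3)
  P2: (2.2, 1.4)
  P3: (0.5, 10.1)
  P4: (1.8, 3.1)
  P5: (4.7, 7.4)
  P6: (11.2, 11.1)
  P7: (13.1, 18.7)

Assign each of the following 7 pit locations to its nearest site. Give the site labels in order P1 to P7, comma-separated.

P1 → Red (d²=31.04)
P2 → Red (d²=73.97)
P3 → Red (d²=26.65)
P4 → Red (d²=52.88)
P5 → Red (d²=4.42)
P6 → Red (d²=34.60)
P7 → Indigo (d²=92.66)

Red, Red, Red, Red, Red, Red, Indigo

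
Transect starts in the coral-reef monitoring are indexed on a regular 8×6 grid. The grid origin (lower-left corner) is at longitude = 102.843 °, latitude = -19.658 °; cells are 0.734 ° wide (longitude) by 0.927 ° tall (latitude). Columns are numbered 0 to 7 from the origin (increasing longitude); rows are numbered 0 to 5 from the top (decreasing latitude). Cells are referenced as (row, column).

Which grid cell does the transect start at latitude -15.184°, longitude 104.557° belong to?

(1, 2)

Column index: ⌊(104.557 − 102.843) / 0.734⌋ = ⌊2.335⌋ = 2
Row offset from origin: ⌊(-15.184 − -19.658) / 0.927⌋ = ⌊4.826⌋ = 4 → row 1 (counted from top)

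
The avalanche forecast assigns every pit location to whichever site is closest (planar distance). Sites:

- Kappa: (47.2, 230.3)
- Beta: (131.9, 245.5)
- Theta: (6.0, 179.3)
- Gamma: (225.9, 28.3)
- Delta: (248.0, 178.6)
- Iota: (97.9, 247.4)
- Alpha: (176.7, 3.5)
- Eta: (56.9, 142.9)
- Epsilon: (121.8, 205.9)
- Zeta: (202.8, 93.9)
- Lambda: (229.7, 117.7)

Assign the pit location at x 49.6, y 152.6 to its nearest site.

Eta

Squared distances to each site:
Kappa: 6043.050; Beta: 15403.700; Theta: 2613.850; Gamma: 46532.180; Delta: 40038.560; Iota: 11319.930; Alpha: 38385.220; Eta: 147.380; Epsilon: 8053.730; Zeta: 26915.930; Lambda: 33654.020.
Minimum at Eta.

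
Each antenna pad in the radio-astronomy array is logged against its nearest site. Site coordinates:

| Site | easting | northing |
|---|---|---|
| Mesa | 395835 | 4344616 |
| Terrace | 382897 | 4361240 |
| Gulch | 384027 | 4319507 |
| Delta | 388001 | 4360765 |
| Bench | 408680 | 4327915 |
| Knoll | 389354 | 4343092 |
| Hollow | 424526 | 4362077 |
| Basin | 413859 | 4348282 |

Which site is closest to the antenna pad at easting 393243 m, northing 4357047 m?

Delta

Squared distances to each site:
Mesa: 161248225.000; Terrace: 124620965.000; Gulch: 1494186256.000; Delta: 41302088.000; Bench: 1086974393.000; Knoll: 209866346.000; Hollow: 1003926989.000; Basin: 501844681.000.
Minimum at Delta.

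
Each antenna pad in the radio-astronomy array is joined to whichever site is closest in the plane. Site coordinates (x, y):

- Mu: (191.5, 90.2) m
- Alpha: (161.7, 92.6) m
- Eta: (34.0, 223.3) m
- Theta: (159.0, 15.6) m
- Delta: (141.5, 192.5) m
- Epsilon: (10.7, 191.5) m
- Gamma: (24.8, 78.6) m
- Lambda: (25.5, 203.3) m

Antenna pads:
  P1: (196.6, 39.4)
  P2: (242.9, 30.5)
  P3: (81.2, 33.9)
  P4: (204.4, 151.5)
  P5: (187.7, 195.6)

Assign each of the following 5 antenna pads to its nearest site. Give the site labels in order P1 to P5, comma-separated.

P1 → Theta (d²=1980.20)
P2 → Mu (d²=6206.05)
P3 → Gamma (d²=5179.05)
P4 → Mu (d²=3924.10)
P5 → Delta (d²=2144.05)

Theta, Mu, Gamma, Mu, Delta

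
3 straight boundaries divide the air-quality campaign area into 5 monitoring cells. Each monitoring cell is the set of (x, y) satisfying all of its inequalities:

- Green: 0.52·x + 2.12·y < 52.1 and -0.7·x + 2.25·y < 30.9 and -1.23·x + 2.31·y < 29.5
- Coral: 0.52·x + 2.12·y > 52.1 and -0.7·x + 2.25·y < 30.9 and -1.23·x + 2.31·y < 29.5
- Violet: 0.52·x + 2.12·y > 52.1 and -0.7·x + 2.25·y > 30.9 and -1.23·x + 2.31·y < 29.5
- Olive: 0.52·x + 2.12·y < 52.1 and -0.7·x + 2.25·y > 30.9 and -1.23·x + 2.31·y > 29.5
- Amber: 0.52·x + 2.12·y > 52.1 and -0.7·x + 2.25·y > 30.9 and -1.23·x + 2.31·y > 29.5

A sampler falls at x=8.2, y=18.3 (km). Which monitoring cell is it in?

Olive

0.52·8.2 + 2.12·18.3 = 43.060, which is < 52.1
-0.7·8.2 + 2.25·18.3 = 35.435, which is > 30.9
-1.23·8.2 + 2.31·18.3 = 32.187, which is > 29.5
This sign pattern matches Olive.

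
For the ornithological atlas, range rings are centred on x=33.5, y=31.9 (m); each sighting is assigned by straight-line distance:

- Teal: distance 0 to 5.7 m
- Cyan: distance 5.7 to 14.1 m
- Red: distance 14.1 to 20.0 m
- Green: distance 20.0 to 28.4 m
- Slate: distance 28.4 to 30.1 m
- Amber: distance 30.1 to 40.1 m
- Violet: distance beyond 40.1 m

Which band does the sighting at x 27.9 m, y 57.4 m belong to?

Green

Distance = √((27.9−33.5)² + (57.4−31.9)²) = √(31.360 + 650.250) = 26.108 m.
20.0 ≤ 26.108 < 28.4 → Green.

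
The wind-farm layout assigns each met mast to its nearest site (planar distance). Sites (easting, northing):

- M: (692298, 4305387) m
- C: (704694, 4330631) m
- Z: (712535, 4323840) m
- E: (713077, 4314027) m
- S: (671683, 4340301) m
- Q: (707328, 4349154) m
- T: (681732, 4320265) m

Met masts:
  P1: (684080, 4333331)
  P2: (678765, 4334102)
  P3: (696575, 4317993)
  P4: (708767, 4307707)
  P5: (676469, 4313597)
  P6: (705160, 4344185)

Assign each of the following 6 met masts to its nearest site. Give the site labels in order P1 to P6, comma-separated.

P1 → T (d²=176233460.00)
P2 → S (d²=88582325.00)
P3 → M (d²=177203965.00)
P4 → E (d²=58518500.00)
P5 → T (d²=72161393.00)
P6 → Q (d²=29391185.00)

T, S, M, E, T, Q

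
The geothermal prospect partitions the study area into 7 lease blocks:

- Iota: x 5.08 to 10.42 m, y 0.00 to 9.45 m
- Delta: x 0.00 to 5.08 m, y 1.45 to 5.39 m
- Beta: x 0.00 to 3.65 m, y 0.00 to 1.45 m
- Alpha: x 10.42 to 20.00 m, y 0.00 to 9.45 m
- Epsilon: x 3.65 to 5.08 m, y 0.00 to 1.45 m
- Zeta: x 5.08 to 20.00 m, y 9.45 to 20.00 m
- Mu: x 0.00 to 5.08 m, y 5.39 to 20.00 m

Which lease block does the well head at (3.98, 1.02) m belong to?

Epsilon

The point has x = 3.98 and y = 1.02.
Only Epsilon satisfies 3.65 ≤ x ≤ 5.08 and 0.00 ≤ y ≤ 1.45.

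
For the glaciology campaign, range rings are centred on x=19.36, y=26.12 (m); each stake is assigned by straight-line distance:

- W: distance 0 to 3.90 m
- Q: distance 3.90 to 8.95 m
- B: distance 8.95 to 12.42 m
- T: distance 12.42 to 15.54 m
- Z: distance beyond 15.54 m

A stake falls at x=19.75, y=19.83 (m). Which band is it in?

Distance = √((19.75−19.36)² + (19.83−26.12)²) = √(0.152 + 39.564) = 6.302 m.
3.90 ≤ 6.302 < 8.95 → Q.

Q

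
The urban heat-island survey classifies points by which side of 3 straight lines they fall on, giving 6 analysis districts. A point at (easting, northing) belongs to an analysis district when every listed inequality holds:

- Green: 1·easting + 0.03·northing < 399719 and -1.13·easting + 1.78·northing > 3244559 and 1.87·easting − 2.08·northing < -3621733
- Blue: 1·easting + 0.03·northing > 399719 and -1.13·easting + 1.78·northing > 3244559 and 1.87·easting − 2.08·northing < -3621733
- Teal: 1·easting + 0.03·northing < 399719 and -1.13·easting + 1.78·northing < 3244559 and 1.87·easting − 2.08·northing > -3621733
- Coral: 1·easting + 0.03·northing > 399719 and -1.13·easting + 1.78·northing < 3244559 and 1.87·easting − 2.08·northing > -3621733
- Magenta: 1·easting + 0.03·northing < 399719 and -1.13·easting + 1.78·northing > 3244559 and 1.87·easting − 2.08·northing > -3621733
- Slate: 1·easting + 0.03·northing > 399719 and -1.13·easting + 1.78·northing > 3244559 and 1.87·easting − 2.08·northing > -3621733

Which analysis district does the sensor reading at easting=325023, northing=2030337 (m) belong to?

1·325023 + 0.03·2030337 = 385933.110, which is < 399719
-1.13·325023 + 1.78·2030337 = 3246723.870, which is > 3244559
1.87·325023 − 2.08·2030337 = -3615307.950, which is > -3621733
This sign pattern matches Magenta.

Magenta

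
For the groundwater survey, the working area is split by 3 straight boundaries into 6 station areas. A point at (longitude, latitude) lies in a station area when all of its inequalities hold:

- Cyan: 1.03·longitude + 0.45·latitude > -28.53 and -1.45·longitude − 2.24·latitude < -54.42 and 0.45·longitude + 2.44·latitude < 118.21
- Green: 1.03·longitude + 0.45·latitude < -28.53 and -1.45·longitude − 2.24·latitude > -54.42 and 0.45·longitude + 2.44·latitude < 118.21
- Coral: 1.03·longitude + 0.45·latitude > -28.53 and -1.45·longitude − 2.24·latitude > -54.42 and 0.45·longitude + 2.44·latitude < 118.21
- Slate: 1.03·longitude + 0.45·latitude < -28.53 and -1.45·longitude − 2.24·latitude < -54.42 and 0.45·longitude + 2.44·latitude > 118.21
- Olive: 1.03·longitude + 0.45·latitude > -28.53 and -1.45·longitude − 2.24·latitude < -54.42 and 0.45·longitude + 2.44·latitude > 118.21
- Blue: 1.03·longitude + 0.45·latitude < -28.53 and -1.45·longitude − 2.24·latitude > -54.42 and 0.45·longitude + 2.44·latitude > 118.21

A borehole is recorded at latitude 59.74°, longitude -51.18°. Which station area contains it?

Olive

1.03·-51.18 + 0.45·59.74 = -25.832, which is > -28.53
-1.45·-51.18 − 2.24·59.74 = -59.607, which is < -54.42
0.45·-51.18 + 2.44·59.74 = 122.735, which is > 118.21
This sign pattern matches Olive.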